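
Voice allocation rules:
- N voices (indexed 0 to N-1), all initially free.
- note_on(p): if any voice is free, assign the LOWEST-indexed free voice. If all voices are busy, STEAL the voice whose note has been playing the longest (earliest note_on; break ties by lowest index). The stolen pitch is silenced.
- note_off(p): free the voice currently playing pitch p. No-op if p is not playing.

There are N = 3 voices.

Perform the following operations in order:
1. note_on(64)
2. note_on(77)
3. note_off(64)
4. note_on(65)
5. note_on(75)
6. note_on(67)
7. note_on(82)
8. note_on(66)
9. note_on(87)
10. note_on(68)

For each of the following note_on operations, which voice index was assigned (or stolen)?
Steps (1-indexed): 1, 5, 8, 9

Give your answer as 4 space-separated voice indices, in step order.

Answer: 0 2 2 1

Derivation:
Op 1: note_on(64): voice 0 is free -> assigned | voices=[64 - -]
Op 2: note_on(77): voice 1 is free -> assigned | voices=[64 77 -]
Op 3: note_off(64): free voice 0 | voices=[- 77 -]
Op 4: note_on(65): voice 0 is free -> assigned | voices=[65 77 -]
Op 5: note_on(75): voice 2 is free -> assigned | voices=[65 77 75]
Op 6: note_on(67): all voices busy, STEAL voice 1 (pitch 77, oldest) -> assign | voices=[65 67 75]
Op 7: note_on(82): all voices busy, STEAL voice 0 (pitch 65, oldest) -> assign | voices=[82 67 75]
Op 8: note_on(66): all voices busy, STEAL voice 2 (pitch 75, oldest) -> assign | voices=[82 67 66]
Op 9: note_on(87): all voices busy, STEAL voice 1 (pitch 67, oldest) -> assign | voices=[82 87 66]
Op 10: note_on(68): all voices busy, STEAL voice 0 (pitch 82, oldest) -> assign | voices=[68 87 66]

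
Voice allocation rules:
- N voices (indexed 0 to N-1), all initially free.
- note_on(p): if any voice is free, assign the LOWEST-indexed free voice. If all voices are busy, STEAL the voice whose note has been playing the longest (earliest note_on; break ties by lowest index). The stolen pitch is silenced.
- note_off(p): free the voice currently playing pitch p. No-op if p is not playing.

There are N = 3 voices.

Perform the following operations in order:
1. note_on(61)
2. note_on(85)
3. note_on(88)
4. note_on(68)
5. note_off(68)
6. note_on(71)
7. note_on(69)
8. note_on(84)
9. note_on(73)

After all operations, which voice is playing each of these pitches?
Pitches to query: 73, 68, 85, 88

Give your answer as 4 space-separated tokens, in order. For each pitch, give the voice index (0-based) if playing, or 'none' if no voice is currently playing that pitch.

Op 1: note_on(61): voice 0 is free -> assigned | voices=[61 - -]
Op 2: note_on(85): voice 1 is free -> assigned | voices=[61 85 -]
Op 3: note_on(88): voice 2 is free -> assigned | voices=[61 85 88]
Op 4: note_on(68): all voices busy, STEAL voice 0 (pitch 61, oldest) -> assign | voices=[68 85 88]
Op 5: note_off(68): free voice 0 | voices=[- 85 88]
Op 6: note_on(71): voice 0 is free -> assigned | voices=[71 85 88]
Op 7: note_on(69): all voices busy, STEAL voice 1 (pitch 85, oldest) -> assign | voices=[71 69 88]
Op 8: note_on(84): all voices busy, STEAL voice 2 (pitch 88, oldest) -> assign | voices=[71 69 84]
Op 9: note_on(73): all voices busy, STEAL voice 0 (pitch 71, oldest) -> assign | voices=[73 69 84]

Answer: 0 none none none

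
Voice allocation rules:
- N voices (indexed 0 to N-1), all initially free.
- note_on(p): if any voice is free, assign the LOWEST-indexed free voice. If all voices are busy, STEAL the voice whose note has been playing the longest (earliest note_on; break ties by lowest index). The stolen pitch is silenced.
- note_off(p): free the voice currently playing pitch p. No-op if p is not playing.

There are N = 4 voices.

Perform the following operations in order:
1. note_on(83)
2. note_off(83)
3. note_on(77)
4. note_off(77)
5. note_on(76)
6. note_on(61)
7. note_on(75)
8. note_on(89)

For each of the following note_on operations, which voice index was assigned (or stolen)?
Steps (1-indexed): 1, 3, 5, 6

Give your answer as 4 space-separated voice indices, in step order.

Op 1: note_on(83): voice 0 is free -> assigned | voices=[83 - - -]
Op 2: note_off(83): free voice 0 | voices=[- - - -]
Op 3: note_on(77): voice 0 is free -> assigned | voices=[77 - - -]
Op 4: note_off(77): free voice 0 | voices=[- - - -]
Op 5: note_on(76): voice 0 is free -> assigned | voices=[76 - - -]
Op 6: note_on(61): voice 1 is free -> assigned | voices=[76 61 - -]
Op 7: note_on(75): voice 2 is free -> assigned | voices=[76 61 75 -]
Op 8: note_on(89): voice 3 is free -> assigned | voices=[76 61 75 89]

Answer: 0 0 0 1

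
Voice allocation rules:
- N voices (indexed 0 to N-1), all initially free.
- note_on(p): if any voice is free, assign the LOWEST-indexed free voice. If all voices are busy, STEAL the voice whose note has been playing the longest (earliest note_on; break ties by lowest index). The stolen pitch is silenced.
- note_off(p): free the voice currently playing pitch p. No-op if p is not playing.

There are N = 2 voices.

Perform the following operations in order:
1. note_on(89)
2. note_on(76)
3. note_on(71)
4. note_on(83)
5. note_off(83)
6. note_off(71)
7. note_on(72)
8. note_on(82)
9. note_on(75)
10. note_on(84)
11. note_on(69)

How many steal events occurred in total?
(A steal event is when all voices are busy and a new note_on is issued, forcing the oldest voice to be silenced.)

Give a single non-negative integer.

Op 1: note_on(89): voice 0 is free -> assigned | voices=[89 -]
Op 2: note_on(76): voice 1 is free -> assigned | voices=[89 76]
Op 3: note_on(71): all voices busy, STEAL voice 0 (pitch 89, oldest) -> assign | voices=[71 76]
Op 4: note_on(83): all voices busy, STEAL voice 1 (pitch 76, oldest) -> assign | voices=[71 83]
Op 5: note_off(83): free voice 1 | voices=[71 -]
Op 6: note_off(71): free voice 0 | voices=[- -]
Op 7: note_on(72): voice 0 is free -> assigned | voices=[72 -]
Op 8: note_on(82): voice 1 is free -> assigned | voices=[72 82]
Op 9: note_on(75): all voices busy, STEAL voice 0 (pitch 72, oldest) -> assign | voices=[75 82]
Op 10: note_on(84): all voices busy, STEAL voice 1 (pitch 82, oldest) -> assign | voices=[75 84]
Op 11: note_on(69): all voices busy, STEAL voice 0 (pitch 75, oldest) -> assign | voices=[69 84]

Answer: 5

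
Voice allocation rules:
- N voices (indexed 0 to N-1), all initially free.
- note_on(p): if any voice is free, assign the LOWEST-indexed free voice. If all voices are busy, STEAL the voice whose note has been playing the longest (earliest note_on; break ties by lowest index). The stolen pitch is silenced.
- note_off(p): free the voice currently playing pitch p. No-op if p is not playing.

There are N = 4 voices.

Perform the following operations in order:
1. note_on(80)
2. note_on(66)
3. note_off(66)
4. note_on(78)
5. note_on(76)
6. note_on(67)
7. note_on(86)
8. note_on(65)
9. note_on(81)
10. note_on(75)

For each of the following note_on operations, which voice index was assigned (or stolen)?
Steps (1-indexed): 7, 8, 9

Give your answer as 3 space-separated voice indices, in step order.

Op 1: note_on(80): voice 0 is free -> assigned | voices=[80 - - -]
Op 2: note_on(66): voice 1 is free -> assigned | voices=[80 66 - -]
Op 3: note_off(66): free voice 1 | voices=[80 - - -]
Op 4: note_on(78): voice 1 is free -> assigned | voices=[80 78 - -]
Op 5: note_on(76): voice 2 is free -> assigned | voices=[80 78 76 -]
Op 6: note_on(67): voice 3 is free -> assigned | voices=[80 78 76 67]
Op 7: note_on(86): all voices busy, STEAL voice 0 (pitch 80, oldest) -> assign | voices=[86 78 76 67]
Op 8: note_on(65): all voices busy, STEAL voice 1 (pitch 78, oldest) -> assign | voices=[86 65 76 67]
Op 9: note_on(81): all voices busy, STEAL voice 2 (pitch 76, oldest) -> assign | voices=[86 65 81 67]
Op 10: note_on(75): all voices busy, STEAL voice 3 (pitch 67, oldest) -> assign | voices=[86 65 81 75]

Answer: 0 1 2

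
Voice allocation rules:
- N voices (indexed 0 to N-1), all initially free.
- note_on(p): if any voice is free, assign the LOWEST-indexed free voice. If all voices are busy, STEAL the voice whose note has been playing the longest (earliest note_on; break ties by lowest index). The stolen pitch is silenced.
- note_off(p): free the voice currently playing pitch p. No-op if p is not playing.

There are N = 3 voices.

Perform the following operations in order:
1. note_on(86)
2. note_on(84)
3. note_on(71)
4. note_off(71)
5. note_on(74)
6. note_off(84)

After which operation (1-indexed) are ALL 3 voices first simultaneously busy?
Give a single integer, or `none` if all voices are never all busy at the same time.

Op 1: note_on(86): voice 0 is free -> assigned | voices=[86 - -]
Op 2: note_on(84): voice 1 is free -> assigned | voices=[86 84 -]
Op 3: note_on(71): voice 2 is free -> assigned | voices=[86 84 71]
Op 4: note_off(71): free voice 2 | voices=[86 84 -]
Op 5: note_on(74): voice 2 is free -> assigned | voices=[86 84 74]
Op 6: note_off(84): free voice 1 | voices=[86 - 74]

Answer: 3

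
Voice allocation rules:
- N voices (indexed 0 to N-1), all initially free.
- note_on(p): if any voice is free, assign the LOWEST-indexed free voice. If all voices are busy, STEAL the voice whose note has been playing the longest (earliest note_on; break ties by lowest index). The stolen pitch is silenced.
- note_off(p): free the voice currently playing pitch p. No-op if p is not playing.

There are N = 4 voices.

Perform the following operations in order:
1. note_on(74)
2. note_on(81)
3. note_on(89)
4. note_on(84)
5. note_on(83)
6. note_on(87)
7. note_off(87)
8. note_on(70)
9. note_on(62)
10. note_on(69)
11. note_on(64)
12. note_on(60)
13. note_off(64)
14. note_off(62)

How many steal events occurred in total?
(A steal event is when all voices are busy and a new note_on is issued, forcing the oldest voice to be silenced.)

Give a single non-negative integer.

Op 1: note_on(74): voice 0 is free -> assigned | voices=[74 - - -]
Op 2: note_on(81): voice 1 is free -> assigned | voices=[74 81 - -]
Op 3: note_on(89): voice 2 is free -> assigned | voices=[74 81 89 -]
Op 4: note_on(84): voice 3 is free -> assigned | voices=[74 81 89 84]
Op 5: note_on(83): all voices busy, STEAL voice 0 (pitch 74, oldest) -> assign | voices=[83 81 89 84]
Op 6: note_on(87): all voices busy, STEAL voice 1 (pitch 81, oldest) -> assign | voices=[83 87 89 84]
Op 7: note_off(87): free voice 1 | voices=[83 - 89 84]
Op 8: note_on(70): voice 1 is free -> assigned | voices=[83 70 89 84]
Op 9: note_on(62): all voices busy, STEAL voice 2 (pitch 89, oldest) -> assign | voices=[83 70 62 84]
Op 10: note_on(69): all voices busy, STEAL voice 3 (pitch 84, oldest) -> assign | voices=[83 70 62 69]
Op 11: note_on(64): all voices busy, STEAL voice 0 (pitch 83, oldest) -> assign | voices=[64 70 62 69]
Op 12: note_on(60): all voices busy, STEAL voice 1 (pitch 70, oldest) -> assign | voices=[64 60 62 69]
Op 13: note_off(64): free voice 0 | voices=[- 60 62 69]
Op 14: note_off(62): free voice 2 | voices=[- 60 - 69]

Answer: 6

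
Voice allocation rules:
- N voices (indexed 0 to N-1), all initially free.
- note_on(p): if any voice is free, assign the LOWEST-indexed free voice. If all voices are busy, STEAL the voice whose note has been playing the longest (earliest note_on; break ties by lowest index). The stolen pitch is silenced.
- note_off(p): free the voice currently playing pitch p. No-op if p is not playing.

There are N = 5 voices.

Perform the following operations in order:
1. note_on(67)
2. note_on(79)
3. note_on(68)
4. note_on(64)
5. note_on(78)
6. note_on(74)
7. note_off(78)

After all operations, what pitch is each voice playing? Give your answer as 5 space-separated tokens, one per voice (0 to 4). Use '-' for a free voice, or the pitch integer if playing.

Op 1: note_on(67): voice 0 is free -> assigned | voices=[67 - - - -]
Op 2: note_on(79): voice 1 is free -> assigned | voices=[67 79 - - -]
Op 3: note_on(68): voice 2 is free -> assigned | voices=[67 79 68 - -]
Op 4: note_on(64): voice 3 is free -> assigned | voices=[67 79 68 64 -]
Op 5: note_on(78): voice 4 is free -> assigned | voices=[67 79 68 64 78]
Op 6: note_on(74): all voices busy, STEAL voice 0 (pitch 67, oldest) -> assign | voices=[74 79 68 64 78]
Op 7: note_off(78): free voice 4 | voices=[74 79 68 64 -]

Answer: 74 79 68 64 -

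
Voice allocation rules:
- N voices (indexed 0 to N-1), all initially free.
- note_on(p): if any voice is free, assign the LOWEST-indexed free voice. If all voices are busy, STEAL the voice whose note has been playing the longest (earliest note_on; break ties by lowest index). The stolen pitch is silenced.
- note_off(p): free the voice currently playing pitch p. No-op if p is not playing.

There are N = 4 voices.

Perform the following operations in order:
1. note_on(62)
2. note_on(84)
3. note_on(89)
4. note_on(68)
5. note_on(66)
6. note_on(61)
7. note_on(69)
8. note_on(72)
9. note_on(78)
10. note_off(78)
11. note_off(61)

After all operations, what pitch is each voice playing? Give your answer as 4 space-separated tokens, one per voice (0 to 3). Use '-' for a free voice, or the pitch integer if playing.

Answer: - - 69 72

Derivation:
Op 1: note_on(62): voice 0 is free -> assigned | voices=[62 - - -]
Op 2: note_on(84): voice 1 is free -> assigned | voices=[62 84 - -]
Op 3: note_on(89): voice 2 is free -> assigned | voices=[62 84 89 -]
Op 4: note_on(68): voice 3 is free -> assigned | voices=[62 84 89 68]
Op 5: note_on(66): all voices busy, STEAL voice 0 (pitch 62, oldest) -> assign | voices=[66 84 89 68]
Op 6: note_on(61): all voices busy, STEAL voice 1 (pitch 84, oldest) -> assign | voices=[66 61 89 68]
Op 7: note_on(69): all voices busy, STEAL voice 2 (pitch 89, oldest) -> assign | voices=[66 61 69 68]
Op 8: note_on(72): all voices busy, STEAL voice 3 (pitch 68, oldest) -> assign | voices=[66 61 69 72]
Op 9: note_on(78): all voices busy, STEAL voice 0 (pitch 66, oldest) -> assign | voices=[78 61 69 72]
Op 10: note_off(78): free voice 0 | voices=[- 61 69 72]
Op 11: note_off(61): free voice 1 | voices=[- - 69 72]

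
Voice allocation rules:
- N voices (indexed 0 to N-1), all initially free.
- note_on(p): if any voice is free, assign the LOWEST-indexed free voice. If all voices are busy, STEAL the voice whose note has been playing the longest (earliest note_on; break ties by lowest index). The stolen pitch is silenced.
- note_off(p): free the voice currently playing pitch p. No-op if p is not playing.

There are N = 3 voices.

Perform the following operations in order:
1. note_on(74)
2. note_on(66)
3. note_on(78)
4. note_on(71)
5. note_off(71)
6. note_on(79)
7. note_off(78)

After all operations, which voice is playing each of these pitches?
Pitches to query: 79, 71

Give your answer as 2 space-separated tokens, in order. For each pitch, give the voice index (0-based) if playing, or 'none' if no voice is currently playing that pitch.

Op 1: note_on(74): voice 0 is free -> assigned | voices=[74 - -]
Op 2: note_on(66): voice 1 is free -> assigned | voices=[74 66 -]
Op 3: note_on(78): voice 2 is free -> assigned | voices=[74 66 78]
Op 4: note_on(71): all voices busy, STEAL voice 0 (pitch 74, oldest) -> assign | voices=[71 66 78]
Op 5: note_off(71): free voice 0 | voices=[- 66 78]
Op 6: note_on(79): voice 0 is free -> assigned | voices=[79 66 78]
Op 7: note_off(78): free voice 2 | voices=[79 66 -]

Answer: 0 none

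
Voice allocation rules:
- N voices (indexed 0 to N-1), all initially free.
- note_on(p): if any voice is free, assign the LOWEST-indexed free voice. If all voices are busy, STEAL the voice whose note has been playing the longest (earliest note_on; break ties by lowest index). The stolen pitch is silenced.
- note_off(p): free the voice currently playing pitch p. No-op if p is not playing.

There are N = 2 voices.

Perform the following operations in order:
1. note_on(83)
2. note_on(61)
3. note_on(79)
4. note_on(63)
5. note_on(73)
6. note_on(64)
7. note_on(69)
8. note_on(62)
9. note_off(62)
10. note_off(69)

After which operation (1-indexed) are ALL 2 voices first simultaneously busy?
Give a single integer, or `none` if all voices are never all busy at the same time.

Answer: 2

Derivation:
Op 1: note_on(83): voice 0 is free -> assigned | voices=[83 -]
Op 2: note_on(61): voice 1 is free -> assigned | voices=[83 61]
Op 3: note_on(79): all voices busy, STEAL voice 0 (pitch 83, oldest) -> assign | voices=[79 61]
Op 4: note_on(63): all voices busy, STEAL voice 1 (pitch 61, oldest) -> assign | voices=[79 63]
Op 5: note_on(73): all voices busy, STEAL voice 0 (pitch 79, oldest) -> assign | voices=[73 63]
Op 6: note_on(64): all voices busy, STEAL voice 1 (pitch 63, oldest) -> assign | voices=[73 64]
Op 7: note_on(69): all voices busy, STEAL voice 0 (pitch 73, oldest) -> assign | voices=[69 64]
Op 8: note_on(62): all voices busy, STEAL voice 1 (pitch 64, oldest) -> assign | voices=[69 62]
Op 9: note_off(62): free voice 1 | voices=[69 -]
Op 10: note_off(69): free voice 0 | voices=[- -]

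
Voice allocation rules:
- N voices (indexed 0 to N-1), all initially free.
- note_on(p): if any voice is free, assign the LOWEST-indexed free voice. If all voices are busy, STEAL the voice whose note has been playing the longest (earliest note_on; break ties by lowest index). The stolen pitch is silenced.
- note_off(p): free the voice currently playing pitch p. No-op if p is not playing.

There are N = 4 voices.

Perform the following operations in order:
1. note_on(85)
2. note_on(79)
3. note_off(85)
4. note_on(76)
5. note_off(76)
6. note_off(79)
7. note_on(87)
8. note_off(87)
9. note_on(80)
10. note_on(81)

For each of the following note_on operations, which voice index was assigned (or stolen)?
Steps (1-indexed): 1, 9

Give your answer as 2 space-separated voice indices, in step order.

Op 1: note_on(85): voice 0 is free -> assigned | voices=[85 - - -]
Op 2: note_on(79): voice 1 is free -> assigned | voices=[85 79 - -]
Op 3: note_off(85): free voice 0 | voices=[- 79 - -]
Op 4: note_on(76): voice 0 is free -> assigned | voices=[76 79 - -]
Op 5: note_off(76): free voice 0 | voices=[- 79 - -]
Op 6: note_off(79): free voice 1 | voices=[- - - -]
Op 7: note_on(87): voice 0 is free -> assigned | voices=[87 - - -]
Op 8: note_off(87): free voice 0 | voices=[- - - -]
Op 9: note_on(80): voice 0 is free -> assigned | voices=[80 - - -]
Op 10: note_on(81): voice 1 is free -> assigned | voices=[80 81 - -]

Answer: 0 0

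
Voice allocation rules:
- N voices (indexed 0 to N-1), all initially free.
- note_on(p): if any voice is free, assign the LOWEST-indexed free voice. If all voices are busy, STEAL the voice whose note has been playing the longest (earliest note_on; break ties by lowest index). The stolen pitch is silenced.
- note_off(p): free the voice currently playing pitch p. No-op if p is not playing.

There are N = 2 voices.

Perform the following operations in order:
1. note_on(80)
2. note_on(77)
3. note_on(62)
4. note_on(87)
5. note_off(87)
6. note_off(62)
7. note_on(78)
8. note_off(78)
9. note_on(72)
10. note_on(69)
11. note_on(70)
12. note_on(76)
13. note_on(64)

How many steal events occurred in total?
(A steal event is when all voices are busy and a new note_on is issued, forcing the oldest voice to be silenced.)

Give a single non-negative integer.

Op 1: note_on(80): voice 0 is free -> assigned | voices=[80 -]
Op 2: note_on(77): voice 1 is free -> assigned | voices=[80 77]
Op 3: note_on(62): all voices busy, STEAL voice 0 (pitch 80, oldest) -> assign | voices=[62 77]
Op 4: note_on(87): all voices busy, STEAL voice 1 (pitch 77, oldest) -> assign | voices=[62 87]
Op 5: note_off(87): free voice 1 | voices=[62 -]
Op 6: note_off(62): free voice 0 | voices=[- -]
Op 7: note_on(78): voice 0 is free -> assigned | voices=[78 -]
Op 8: note_off(78): free voice 0 | voices=[- -]
Op 9: note_on(72): voice 0 is free -> assigned | voices=[72 -]
Op 10: note_on(69): voice 1 is free -> assigned | voices=[72 69]
Op 11: note_on(70): all voices busy, STEAL voice 0 (pitch 72, oldest) -> assign | voices=[70 69]
Op 12: note_on(76): all voices busy, STEAL voice 1 (pitch 69, oldest) -> assign | voices=[70 76]
Op 13: note_on(64): all voices busy, STEAL voice 0 (pitch 70, oldest) -> assign | voices=[64 76]

Answer: 5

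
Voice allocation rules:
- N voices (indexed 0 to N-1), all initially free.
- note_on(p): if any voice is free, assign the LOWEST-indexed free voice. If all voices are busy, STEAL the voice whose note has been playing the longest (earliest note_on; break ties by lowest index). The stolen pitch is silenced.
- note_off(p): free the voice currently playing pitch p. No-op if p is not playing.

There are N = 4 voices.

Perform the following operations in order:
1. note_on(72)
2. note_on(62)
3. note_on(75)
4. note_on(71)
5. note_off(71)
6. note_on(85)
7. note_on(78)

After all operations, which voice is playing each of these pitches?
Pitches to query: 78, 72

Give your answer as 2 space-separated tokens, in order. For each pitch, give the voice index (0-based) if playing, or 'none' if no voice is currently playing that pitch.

Op 1: note_on(72): voice 0 is free -> assigned | voices=[72 - - -]
Op 2: note_on(62): voice 1 is free -> assigned | voices=[72 62 - -]
Op 3: note_on(75): voice 2 is free -> assigned | voices=[72 62 75 -]
Op 4: note_on(71): voice 3 is free -> assigned | voices=[72 62 75 71]
Op 5: note_off(71): free voice 3 | voices=[72 62 75 -]
Op 6: note_on(85): voice 3 is free -> assigned | voices=[72 62 75 85]
Op 7: note_on(78): all voices busy, STEAL voice 0 (pitch 72, oldest) -> assign | voices=[78 62 75 85]

Answer: 0 none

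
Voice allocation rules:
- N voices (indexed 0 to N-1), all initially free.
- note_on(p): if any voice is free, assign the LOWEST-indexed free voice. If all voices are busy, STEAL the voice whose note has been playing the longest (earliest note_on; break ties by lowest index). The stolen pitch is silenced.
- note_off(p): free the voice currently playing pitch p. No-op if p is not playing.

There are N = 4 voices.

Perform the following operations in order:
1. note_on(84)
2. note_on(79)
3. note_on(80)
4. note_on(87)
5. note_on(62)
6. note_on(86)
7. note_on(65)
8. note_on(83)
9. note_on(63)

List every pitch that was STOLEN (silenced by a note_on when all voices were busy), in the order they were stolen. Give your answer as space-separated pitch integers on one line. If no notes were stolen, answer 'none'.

Op 1: note_on(84): voice 0 is free -> assigned | voices=[84 - - -]
Op 2: note_on(79): voice 1 is free -> assigned | voices=[84 79 - -]
Op 3: note_on(80): voice 2 is free -> assigned | voices=[84 79 80 -]
Op 4: note_on(87): voice 3 is free -> assigned | voices=[84 79 80 87]
Op 5: note_on(62): all voices busy, STEAL voice 0 (pitch 84, oldest) -> assign | voices=[62 79 80 87]
Op 6: note_on(86): all voices busy, STEAL voice 1 (pitch 79, oldest) -> assign | voices=[62 86 80 87]
Op 7: note_on(65): all voices busy, STEAL voice 2 (pitch 80, oldest) -> assign | voices=[62 86 65 87]
Op 8: note_on(83): all voices busy, STEAL voice 3 (pitch 87, oldest) -> assign | voices=[62 86 65 83]
Op 9: note_on(63): all voices busy, STEAL voice 0 (pitch 62, oldest) -> assign | voices=[63 86 65 83]

Answer: 84 79 80 87 62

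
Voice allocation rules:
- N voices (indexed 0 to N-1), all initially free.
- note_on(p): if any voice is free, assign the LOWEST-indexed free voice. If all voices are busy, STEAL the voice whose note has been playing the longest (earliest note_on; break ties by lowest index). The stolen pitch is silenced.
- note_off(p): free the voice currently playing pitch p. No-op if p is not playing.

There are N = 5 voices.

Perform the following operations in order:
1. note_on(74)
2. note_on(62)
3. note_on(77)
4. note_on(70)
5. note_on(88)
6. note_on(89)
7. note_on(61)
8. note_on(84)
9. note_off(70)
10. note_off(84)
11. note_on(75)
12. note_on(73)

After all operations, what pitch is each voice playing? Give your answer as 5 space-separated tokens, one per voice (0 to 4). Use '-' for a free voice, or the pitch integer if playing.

Op 1: note_on(74): voice 0 is free -> assigned | voices=[74 - - - -]
Op 2: note_on(62): voice 1 is free -> assigned | voices=[74 62 - - -]
Op 3: note_on(77): voice 2 is free -> assigned | voices=[74 62 77 - -]
Op 4: note_on(70): voice 3 is free -> assigned | voices=[74 62 77 70 -]
Op 5: note_on(88): voice 4 is free -> assigned | voices=[74 62 77 70 88]
Op 6: note_on(89): all voices busy, STEAL voice 0 (pitch 74, oldest) -> assign | voices=[89 62 77 70 88]
Op 7: note_on(61): all voices busy, STEAL voice 1 (pitch 62, oldest) -> assign | voices=[89 61 77 70 88]
Op 8: note_on(84): all voices busy, STEAL voice 2 (pitch 77, oldest) -> assign | voices=[89 61 84 70 88]
Op 9: note_off(70): free voice 3 | voices=[89 61 84 - 88]
Op 10: note_off(84): free voice 2 | voices=[89 61 - - 88]
Op 11: note_on(75): voice 2 is free -> assigned | voices=[89 61 75 - 88]
Op 12: note_on(73): voice 3 is free -> assigned | voices=[89 61 75 73 88]

Answer: 89 61 75 73 88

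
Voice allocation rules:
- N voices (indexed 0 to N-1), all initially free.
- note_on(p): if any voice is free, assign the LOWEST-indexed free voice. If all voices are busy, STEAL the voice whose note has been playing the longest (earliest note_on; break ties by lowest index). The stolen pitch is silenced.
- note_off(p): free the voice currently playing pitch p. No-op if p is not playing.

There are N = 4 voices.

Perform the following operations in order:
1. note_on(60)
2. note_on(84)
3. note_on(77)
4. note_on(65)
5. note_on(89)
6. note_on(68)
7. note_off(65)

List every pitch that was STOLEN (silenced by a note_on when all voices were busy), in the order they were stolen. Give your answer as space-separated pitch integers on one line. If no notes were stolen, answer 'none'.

Answer: 60 84

Derivation:
Op 1: note_on(60): voice 0 is free -> assigned | voices=[60 - - -]
Op 2: note_on(84): voice 1 is free -> assigned | voices=[60 84 - -]
Op 3: note_on(77): voice 2 is free -> assigned | voices=[60 84 77 -]
Op 4: note_on(65): voice 3 is free -> assigned | voices=[60 84 77 65]
Op 5: note_on(89): all voices busy, STEAL voice 0 (pitch 60, oldest) -> assign | voices=[89 84 77 65]
Op 6: note_on(68): all voices busy, STEAL voice 1 (pitch 84, oldest) -> assign | voices=[89 68 77 65]
Op 7: note_off(65): free voice 3 | voices=[89 68 77 -]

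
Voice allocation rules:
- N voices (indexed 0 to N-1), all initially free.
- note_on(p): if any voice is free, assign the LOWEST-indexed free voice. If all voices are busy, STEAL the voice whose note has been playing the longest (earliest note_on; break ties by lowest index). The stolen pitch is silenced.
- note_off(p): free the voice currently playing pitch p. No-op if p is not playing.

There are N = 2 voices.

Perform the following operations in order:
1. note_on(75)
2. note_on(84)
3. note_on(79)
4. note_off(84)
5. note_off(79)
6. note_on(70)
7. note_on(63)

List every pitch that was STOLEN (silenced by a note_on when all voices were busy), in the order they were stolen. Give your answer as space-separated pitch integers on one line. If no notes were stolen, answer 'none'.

Answer: 75

Derivation:
Op 1: note_on(75): voice 0 is free -> assigned | voices=[75 -]
Op 2: note_on(84): voice 1 is free -> assigned | voices=[75 84]
Op 3: note_on(79): all voices busy, STEAL voice 0 (pitch 75, oldest) -> assign | voices=[79 84]
Op 4: note_off(84): free voice 1 | voices=[79 -]
Op 5: note_off(79): free voice 0 | voices=[- -]
Op 6: note_on(70): voice 0 is free -> assigned | voices=[70 -]
Op 7: note_on(63): voice 1 is free -> assigned | voices=[70 63]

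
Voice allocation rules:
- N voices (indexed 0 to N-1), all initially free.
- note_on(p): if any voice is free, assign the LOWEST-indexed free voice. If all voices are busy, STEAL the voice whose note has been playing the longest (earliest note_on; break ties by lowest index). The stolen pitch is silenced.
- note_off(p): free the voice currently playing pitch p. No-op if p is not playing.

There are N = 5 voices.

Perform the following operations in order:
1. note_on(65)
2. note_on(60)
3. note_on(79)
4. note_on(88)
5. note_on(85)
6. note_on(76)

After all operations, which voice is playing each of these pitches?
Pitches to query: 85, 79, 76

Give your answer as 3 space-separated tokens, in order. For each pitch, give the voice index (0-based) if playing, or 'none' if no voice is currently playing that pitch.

Answer: 4 2 0

Derivation:
Op 1: note_on(65): voice 0 is free -> assigned | voices=[65 - - - -]
Op 2: note_on(60): voice 1 is free -> assigned | voices=[65 60 - - -]
Op 3: note_on(79): voice 2 is free -> assigned | voices=[65 60 79 - -]
Op 4: note_on(88): voice 3 is free -> assigned | voices=[65 60 79 88 -]
Op 5: note_on(85): voice 4 is free -> assigned | voices=[65 60 79 88 85]
Op 6: note_on(76): all voices busy, STEAL voice 0 (pitch 65, oldest) -> assign | voices=[76 60 79 88 85]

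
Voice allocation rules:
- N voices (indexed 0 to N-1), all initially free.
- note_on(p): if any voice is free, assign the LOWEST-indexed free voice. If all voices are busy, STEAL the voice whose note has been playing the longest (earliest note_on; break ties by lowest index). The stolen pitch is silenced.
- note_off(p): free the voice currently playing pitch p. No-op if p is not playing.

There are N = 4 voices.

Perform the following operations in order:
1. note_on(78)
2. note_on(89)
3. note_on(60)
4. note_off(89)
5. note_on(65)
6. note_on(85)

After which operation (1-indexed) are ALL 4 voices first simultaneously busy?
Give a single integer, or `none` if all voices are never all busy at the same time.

Op 1: note_on(78): voice 0 is free -> assigned | voices=[78 - - -]
Op 2: note_on(89): voice 1 is free -> assigned | voices=[78 89 - -]
Op 3: note_on(60): voice 2 is free -> assigned | voices=[78 89 60 -]
Op 4: note_off(89): free voice 1 | voices=[78 - 60 -]
Op 5: note_on(65): voice 1 is free -> assigned | voices=[78 65 60 -]
Op 6: note_on(85): voice 3 is free -> assigned | voices=[78 65 60 85]

Answer: 6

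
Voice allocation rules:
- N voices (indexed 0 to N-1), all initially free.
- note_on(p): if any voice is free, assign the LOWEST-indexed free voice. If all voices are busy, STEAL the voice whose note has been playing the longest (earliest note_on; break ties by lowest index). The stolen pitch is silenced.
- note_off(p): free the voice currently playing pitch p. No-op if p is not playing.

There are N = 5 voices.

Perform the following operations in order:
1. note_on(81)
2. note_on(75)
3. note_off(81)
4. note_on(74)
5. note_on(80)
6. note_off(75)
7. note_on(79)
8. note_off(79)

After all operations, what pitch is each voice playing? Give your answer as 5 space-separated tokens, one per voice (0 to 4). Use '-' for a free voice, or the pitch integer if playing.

Answer: 74 - 80 - -

Derivation:
Op 1: note_on(81): voice 0 is free -> assigned | voices=[81 - - - -]
Op 2: note_on(75): voice 1 is free -> assigned | voices=[81 75 - - -]
Op 3: note_off(81): free voice 0 | voices=[- 75 - - -]
Op 4: note_on(74): voice 0 is free -> assigned | voices=[74 75 - - -]
Op 5: note_on(80): voice 2 is free -> assigned | voices=[74 75 80 - -]
Op 6: note_off(75): free voice 1 | voices=[74 - 80 - -]
Op 7: note_on(79): voice 1 is free -> assigned | voices=[74 79 80 - -]
Op 8: note_off(79): free voice 1 | voices=[74 - 80 - -]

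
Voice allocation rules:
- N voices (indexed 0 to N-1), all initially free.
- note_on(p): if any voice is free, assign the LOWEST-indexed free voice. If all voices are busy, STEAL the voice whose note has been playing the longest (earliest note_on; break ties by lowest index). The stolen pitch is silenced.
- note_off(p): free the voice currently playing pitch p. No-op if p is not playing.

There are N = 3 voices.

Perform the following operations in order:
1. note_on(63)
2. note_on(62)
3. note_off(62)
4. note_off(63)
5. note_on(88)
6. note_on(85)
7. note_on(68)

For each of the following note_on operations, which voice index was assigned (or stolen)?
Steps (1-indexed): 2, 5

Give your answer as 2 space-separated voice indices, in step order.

Op 1: note_on(63): voice 0 is free -> assigned | voices=[63 - -]
Op 2: note_on(62): voice 1 is free -> assigned | voices=[63 62 -]
Op 3: note_off(62): free voice 1 | voices=[63 - -]
Op 4: note_off(63): free voice 0 | voices=[- - -]
Op 5: note_on(88): voice 0 is free -> assigned | voices=[88 - -]
Op 6: note_on(85): voice 1 is free -> assigned | voices=[88 85 -]
Op 7: note_on(68): voice 2 is free -> assigned | voices=[88 85 68]

Answer: 1 0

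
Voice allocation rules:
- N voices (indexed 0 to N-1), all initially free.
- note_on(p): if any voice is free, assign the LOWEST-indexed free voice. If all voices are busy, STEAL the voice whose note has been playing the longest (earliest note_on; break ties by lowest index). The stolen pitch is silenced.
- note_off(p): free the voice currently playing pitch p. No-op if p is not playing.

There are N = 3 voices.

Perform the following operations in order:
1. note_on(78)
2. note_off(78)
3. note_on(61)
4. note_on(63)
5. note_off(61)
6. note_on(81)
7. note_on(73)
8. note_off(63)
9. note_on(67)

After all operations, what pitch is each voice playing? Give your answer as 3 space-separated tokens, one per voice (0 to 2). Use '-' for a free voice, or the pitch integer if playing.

Op 1: note_on(78): voice 0 is free -> assigned | voices=[78 - -]
Op 2: note_off(78): free voice 0 | voices=[- - -]
Op 3: note_on(61): voice 0 is free -> assigned | voices=[61 - -]
Op 4: note_on(63): voice 1 is free -> assigned | voices=[61 63 -]
Op 5: note_off(61): free voice 0 | voices=[- 63 -]
Op 6: note_on(81): voice 0 is free -> assigned | voices=[81 63 -]
Op 7: note_on(73): voice 2 is free -> assigned | voices=[81 63 73]
Op 8: note_off(63): free voice 1 | voices=[81 - 73]
Op 9: note_on(67): voice 1 is free -> assigned | voices=[81 67 73]

Answer: 81 67 73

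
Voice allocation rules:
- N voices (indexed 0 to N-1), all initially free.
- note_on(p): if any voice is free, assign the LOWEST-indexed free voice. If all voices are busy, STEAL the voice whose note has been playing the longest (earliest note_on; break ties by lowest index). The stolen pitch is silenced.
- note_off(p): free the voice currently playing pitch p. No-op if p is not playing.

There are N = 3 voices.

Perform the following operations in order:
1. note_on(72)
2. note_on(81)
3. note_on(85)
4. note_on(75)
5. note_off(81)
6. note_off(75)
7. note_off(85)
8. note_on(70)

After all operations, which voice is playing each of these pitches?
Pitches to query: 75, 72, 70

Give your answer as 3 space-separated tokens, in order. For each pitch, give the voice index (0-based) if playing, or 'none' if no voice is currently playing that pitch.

Op 1: note_on(72): voice 0 is free -> assigned | voices=[72 - -]
Op 2: note_on(81): voice 1 is free -> assigned | voices=[72 81 -]
Op 3: note_on(85): voice 2 is free -> assigned | voices=[72 81 85]
Op 4: note_on(75): all voices busy, STEAL voice 0 (pitch 72, oldest) -> assign | voices=[75 81 85]
Op 5: note_off(81): free voice 1 | voices=[75 - 85]
Op 6: note_off(75): free voice 0 | voices=[- - 85]
Op 7: note_off(85): free voice 2 | voices=[- - -]
Op 8: note_on(70): voice 0 is free -> assigned | voices=[70 - -]

Answer: none none 0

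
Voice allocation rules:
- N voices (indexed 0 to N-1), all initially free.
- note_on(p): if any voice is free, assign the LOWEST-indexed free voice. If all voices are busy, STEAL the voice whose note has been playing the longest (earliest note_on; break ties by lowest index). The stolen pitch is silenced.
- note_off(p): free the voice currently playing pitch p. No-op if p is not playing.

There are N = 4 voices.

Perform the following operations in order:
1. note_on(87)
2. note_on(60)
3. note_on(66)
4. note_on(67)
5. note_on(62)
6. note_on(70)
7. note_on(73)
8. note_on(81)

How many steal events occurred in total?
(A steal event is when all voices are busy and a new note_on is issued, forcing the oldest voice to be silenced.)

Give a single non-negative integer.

Answer: 4

Derivation:
Op 1: note_on(87): voice 0 is free -> assigned | voices=[87 - - -]
Op 2: note_on(60): voice 1 is free -> assigned | voices=[87 60 - -]
Op 3: note_on(66): voice 2 is free -> assigned | voices=[87 60 66 -]
Op 4: note_on(67): voice 3 is free -> assigned | voices=[87 60 66 67]
Op 5: note_on(62): all voices busy, STEAL voice 0 (pitch 87, oldest) -> assign | voices=[62 60 66 67]
Op 6: note_on(70): all voices busy, STEAL voice 1 (pitch 60, oldest) -> assign | voices=[62 70 66 67]
Op 7: note_on(73): all voices busy, STEAL voice 2 (pitch 66, oldest) -> assign | voices=[62 70 73 67]
Op 8: note_on(81): all voices busy, STEAL voice 3 (pitch 67, oldest) -> assign | voices=[62 70 73 81]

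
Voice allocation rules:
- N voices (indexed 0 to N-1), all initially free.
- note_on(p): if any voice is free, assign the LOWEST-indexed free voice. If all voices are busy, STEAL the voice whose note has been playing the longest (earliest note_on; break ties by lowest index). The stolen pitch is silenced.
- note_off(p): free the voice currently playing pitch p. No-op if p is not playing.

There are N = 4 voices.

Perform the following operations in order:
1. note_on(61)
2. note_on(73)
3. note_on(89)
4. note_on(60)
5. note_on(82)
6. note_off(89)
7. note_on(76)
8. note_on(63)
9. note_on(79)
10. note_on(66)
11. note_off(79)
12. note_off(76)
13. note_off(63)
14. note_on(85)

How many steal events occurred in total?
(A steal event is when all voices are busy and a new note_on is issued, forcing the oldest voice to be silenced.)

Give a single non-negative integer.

Answer: 4

Derivation:
Op 1: note_on(61): voice 0 is free -> assigned | voices=[61 - - -]
Op 2: note_on(73): voice 1 is free -> assigned | voices=[61 73 - -]
Op 3: note_on(89): voice 2 is free -> assigned | voices=[61 73 89 -]
Op 4: note_on(60): voice 3 is free -> assigned | voices=[61 73 89 60]
Op 5: note_on(82): all voices busy, STEAL voice 0 (pitch 61, oldest) -> assign | voices=[82 73 89 60]
Op 6: note_off(89): free voice 2 | voices=[82 73 - 60]
Op 7: note_on(76): voice 2 is free -> assigned | voices=[82 73 76 60]
Op 8: note_on(63): all voices busy, STEAL voice 1 (pitch 73, oldest) -> assign | voices=[82 63 76 60]
Op 9: note_on(79): all voices busy, STEAL voice 3 (pitch 60, oldest) -> assign | voices=[82 63 76 79]
Op 10: note_on(66): all voices busy, STEAL voice 0 (pitch 82, oldest) -> assign | voices=[66 63 76 79]
Op 11: note_off(79): free voice 3 | voices=[66 63 76 -]
Op 12: note_off(76): free voice 2 | voices=[66 63 - -]
Op 13: note_off(63): free voice 1 | voices=[66 - - -]
Op 14: note_on(85): voice 1 is free -> assigned | voices=[66 85 - -]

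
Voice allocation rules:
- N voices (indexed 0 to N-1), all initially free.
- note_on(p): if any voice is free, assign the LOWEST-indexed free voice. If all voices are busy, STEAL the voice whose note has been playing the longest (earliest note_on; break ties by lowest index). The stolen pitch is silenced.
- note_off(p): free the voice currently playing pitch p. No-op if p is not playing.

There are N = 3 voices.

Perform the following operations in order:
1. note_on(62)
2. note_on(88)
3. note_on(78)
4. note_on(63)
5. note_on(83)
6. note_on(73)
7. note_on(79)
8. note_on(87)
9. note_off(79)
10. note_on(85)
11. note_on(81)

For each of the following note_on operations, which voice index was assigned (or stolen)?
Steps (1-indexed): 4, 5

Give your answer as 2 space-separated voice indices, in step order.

Answer: 0 1

Derivation:
Op 1: note_on(62): voice 0 is free -> assigned | voices=[62 - -]
Op 2: note_on(88): voice 1 is free -> assigned | voices=[62 88 -]
Op 3: note_on(78): voice 2 is free -> assigned | voices=[62 88 78]
Op 4: note_on(63): all voices busy, STEAL voice 0 (pitch 62, oldest) -> assign | voices=[63 88 78]
Op 5: note_on(83): all voices busy, STEAL voice 1 (pitch 88, oldest) -> assign | voices=[63 83 78]
Op 6: note_on(73): all voices busy, STEAL voice 2 (pitch 78, oldest) -> assign | voices=[63 83 73]
Op 7: note_on(79): all voices busy, STEAL voice 0 (pitch 63, oldest) -> assign | voices=[79 83 73]
Op 8: note_on(87): all voices busy, STEAL voice 1 (pitch 83, oldest) -> assign | voices=[79 87 73]
Op 9: note_off(79): free voice 0 | voices=[- 87 73]
Op 10: note_on(85): voice 0 is free -> assigned | voices=[85 87 73]
Op 11: note_on(81): all voices busy, STEAL voice 2 (pitch 73, oldest) -> assign | voices=[85 87 81]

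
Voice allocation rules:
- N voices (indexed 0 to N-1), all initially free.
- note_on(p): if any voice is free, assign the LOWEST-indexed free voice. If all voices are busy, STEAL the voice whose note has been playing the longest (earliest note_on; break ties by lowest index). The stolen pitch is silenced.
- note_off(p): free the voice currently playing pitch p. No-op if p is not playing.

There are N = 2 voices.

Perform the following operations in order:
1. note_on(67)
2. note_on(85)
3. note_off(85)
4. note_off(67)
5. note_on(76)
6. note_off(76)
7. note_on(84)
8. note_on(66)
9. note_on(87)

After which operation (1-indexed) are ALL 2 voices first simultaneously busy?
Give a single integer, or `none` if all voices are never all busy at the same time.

Answer: 2

Derivation:
Op 1: note_on(67): voice 0 is free -> assigned | voices=[67 -]
Op 2: note_on(85): voice 1 is free -> assigned | voices=[67 85]
Op 3: note_off(85): free voice 1 | voices=[67 -]
Op 4: note_off(67): free voice 0 | voices=[- -]
Op 5: note_on(76): voice 0 is free -> assigned | voices=[76 -]
Op 6: note_off(76): free voice 0 | voices=[- -]
Op 7: note_on(84): voice 0 is free -> assigned | voices=[84 -]
Op 8: note_on(66): voice 1 is free -> assigned | voices=[84 66]
Op 9: note_on(87): all voices busy, STEAL voice 0 (pitch 84, oldest) -> assign | voices=[87 66]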